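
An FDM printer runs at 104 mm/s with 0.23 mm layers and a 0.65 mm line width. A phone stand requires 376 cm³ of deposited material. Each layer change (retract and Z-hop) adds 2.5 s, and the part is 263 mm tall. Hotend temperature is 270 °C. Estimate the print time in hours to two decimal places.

Bead cross-section = 0.23 × 0.65, so 0.1495 mm².
Path length: 376000 mm³ / 0.1495 mm² → 2515050.2 mm.
Extrusion time = 2515050.2 / 104 = 24183.2 s.
Number of layers: 263 / 0.23 → 1144 (rounded up).
Non-print overhead = 1144 × 2.5, so 2860 s.
Altogether 24183.2 + 2860 = 27043.2 s, i.e. 7.51 hours.

7.51 hours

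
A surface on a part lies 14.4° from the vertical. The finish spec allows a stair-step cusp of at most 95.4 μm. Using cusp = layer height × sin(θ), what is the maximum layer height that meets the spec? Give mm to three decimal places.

0.384 mm

Layer height = cusp / sin(14.4°) = 0.0954 / 0.2487 = 0.384 mm.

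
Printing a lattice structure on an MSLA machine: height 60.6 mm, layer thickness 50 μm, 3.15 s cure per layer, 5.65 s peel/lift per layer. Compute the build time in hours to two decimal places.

Layers = ⌈60.6/0.05⌉ = 1212.
Each layer takes = 3.15 + 5.65 = 8.8 s.
Build time: 1212 × 8.8 s = 10665.6 s, i.e. 2.96 hours.

2.96 hours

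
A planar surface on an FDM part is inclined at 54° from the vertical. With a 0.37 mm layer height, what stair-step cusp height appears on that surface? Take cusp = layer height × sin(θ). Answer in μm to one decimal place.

299.3 μm

Cusp = layer height × sin(54°) = 0.37 × 0.8090 = 0.29933 mm = 299.3 μm.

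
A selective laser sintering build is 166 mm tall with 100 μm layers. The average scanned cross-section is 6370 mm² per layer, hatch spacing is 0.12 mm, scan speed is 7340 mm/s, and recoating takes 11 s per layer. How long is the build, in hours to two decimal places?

Layers = ⌈166/0.1⌉ = 1660.
Per-layer scan distance: 6370 / 0.12 → 53083.3 mm.
Laser time per layer: 53083.3 / 7340 → 7.2321 s.
Time per layer = 7.2321 + 11, so 18.2321 s.
1660 layers × 18.2321 s/layer = 30265.286 s, i.e. 8.41 hours.

8.41 hours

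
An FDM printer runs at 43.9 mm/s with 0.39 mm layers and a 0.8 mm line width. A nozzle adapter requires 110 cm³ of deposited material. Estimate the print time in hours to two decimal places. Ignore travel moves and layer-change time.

2.23 hours

Line area = 0.39 × 0.8, so 0.312 mm².
Path length: 110000 mm³ / 0.312 mm² → 352564.1 mm.
Extrusion time = 352564.1 / 43.9 = 8031.1 s.
Converting: 8031.1 s = 2.23 hours.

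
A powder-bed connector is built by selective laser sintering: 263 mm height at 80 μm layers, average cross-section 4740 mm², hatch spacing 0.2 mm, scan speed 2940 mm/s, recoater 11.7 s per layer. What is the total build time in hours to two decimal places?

Layer count = ceil(263 / 0.08) = 3288.
Scan path per layer = 4740 / 0.2 = 23700 mm.
Laser time per layer = 23700 / 2940, so 8.0612 s.
Layer cycle = 8.0612 + 11.7 = 19.7612 s.
3288 layers × 19.7612 s/layer = 64974.8256 s, i.e. 18.05 hours.

18.05 hours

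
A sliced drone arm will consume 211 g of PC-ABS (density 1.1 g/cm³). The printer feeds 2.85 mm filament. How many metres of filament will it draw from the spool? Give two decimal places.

Extruded volume: 211/1.1 = 191.8182 cm³ (191818.2 mm³).
Filament cross-section = π × (2.85/2)² = 6.3794 mm².
L = V/A = 191818.2/6.3794 = 30068.38 mm → 30.07 m.

30.07 m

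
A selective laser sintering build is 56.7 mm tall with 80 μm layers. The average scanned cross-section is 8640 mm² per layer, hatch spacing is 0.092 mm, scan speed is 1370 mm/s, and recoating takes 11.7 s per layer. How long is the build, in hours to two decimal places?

Number of layers: 56.7 / 0.08 → 709 (rounded up).
Hatch length per layer = 8640 / 0.092 = 93913 mm.
Per-layer scan time: 93913 / 1370 → 68.5496 s.
Time per layer: 68.5496 + 11.7 → 80.2496 s.
Build time = 709 × 80.2496 = 56896.9664 s = 15.80 hours.

15.80 hours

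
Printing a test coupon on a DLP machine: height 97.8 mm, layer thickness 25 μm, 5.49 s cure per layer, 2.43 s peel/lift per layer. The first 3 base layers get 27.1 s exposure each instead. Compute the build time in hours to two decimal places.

8.62 hours

Layer count = ceil(97.8 / 0.025) = 3912.
Base layers = 3 × (27.1 + 2.43) = 88.59 s.
Regular layers: 3909 × (5.49 + 2.43) → 30959.28 s.
Total = 88.59 + 30959.28 = 31047.87 s = 8.62 hours.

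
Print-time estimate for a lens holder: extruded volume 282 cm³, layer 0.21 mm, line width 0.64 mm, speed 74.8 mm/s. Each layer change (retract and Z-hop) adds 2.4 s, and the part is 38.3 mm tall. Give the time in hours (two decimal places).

7.91 hours

Extrusion cross-section = 0.21 × 0.64 = 0.1344 mm².
Toolpath length = 282 cm³ / 0.1344 mm² = 282000 / 0.1344 = 2098214.3 mm.
Extrusion time: 2098214.3 / 74.8 → 28051 s.
Number of layers: 38.3 / 0.21 → 183 (rounded up).
Layer-change overhead: 183 × 2.4 → 439.2 s.
Total = 28051 + 439.2 = 28490.2 s = 7.91 hours.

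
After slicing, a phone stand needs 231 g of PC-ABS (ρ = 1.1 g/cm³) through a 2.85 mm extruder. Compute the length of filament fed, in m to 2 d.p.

Volume = 231 g / 1.1 g·cm⁻³ = 210 cm³ = 210000 mm³.
Cross-section of 2.85 mm filament: π·(2.85/2)² = 6.3794 mm².
L = V/A = 210000/6.3794 = 32918.46 mm → 32.92 m.

32.92 m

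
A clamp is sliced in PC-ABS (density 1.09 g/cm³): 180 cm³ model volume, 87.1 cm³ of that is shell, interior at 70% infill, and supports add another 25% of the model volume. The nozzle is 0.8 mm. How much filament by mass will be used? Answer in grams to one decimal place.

Interior volume = 180 − 87.1 = 92.9 cm³.
Infill deposited = 0.70 × 92.9 = 65.03 cm³.
Support = 0.25 × 180, so 45 cm³.
Total extruded = 87.1 + 65.03 + 45 = 197.13 cm³.
Mass = 197.13 × 1.09 = 214.8717 g.

214.9 g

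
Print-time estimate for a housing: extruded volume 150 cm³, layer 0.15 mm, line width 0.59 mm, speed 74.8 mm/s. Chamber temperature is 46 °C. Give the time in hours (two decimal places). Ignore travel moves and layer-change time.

6.29 hours

Bead cross-section = 0.15 × 0.59, so 0.0885 mm².
Path length: 150000 mm³ / 0.0885 mm² → 1694915.3 mm.
Time extruding: 1694915.3 / 74.8 → 22659.3 s.
In the requested units: 22659.3 s = 6.29 hours.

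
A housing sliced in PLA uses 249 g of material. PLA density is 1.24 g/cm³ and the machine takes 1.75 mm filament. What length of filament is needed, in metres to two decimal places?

Extruded volume: 249/1.24 = 200.8065 cm³ (200806.5 mm³).
Cross-section of 1.75 mm filament: π·(1.75/2)² = 2.4053 mm².
Length = 200806.5 / 2.4053 = 83485.01 mm = 83.49 m.

83.49 m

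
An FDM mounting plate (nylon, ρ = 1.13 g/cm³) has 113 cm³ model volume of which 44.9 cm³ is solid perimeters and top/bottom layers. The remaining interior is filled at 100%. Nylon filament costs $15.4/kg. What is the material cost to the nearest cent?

Interior volume: 113 − 44.9 → 68.1 cm³.
Infill volume = 1.00 × 68.1, so 68.1 cm³.
Deposited volume = 44.9 + 68.1, so 113 cm³.
Mass = 113 × 1.13 = 127.69 g.
Cost = 127.69 g / 1000 × $15.4/kg = $1.97.

$1.97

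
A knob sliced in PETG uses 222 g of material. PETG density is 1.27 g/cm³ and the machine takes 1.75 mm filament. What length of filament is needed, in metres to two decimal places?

72.67 m

Extruded volume: 222/1.27 = 174.8031 cm³ (174803.1 mm³).
Cross-section of 1.75 mm filament: π·(1.75/2)² = 2.4053 mm².
Length = 174803.1 / 2.4053 = 72674.14 mm = 72.67 m.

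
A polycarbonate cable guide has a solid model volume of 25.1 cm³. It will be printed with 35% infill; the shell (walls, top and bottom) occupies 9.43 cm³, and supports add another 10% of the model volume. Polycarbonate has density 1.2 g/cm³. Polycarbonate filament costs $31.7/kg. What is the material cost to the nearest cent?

Interior volume = 25.1 − 9.43 = 15.67 cm³.
Infill volume: 0.35 × 15.67 → 5.4845 cm³.
Support = 0.10 × 25.1 = 2.51 cm³.
Total printed volume: 9.43 + 5.4845 + 2.51 → 17.4245 cm³.
Mass = 17.4245 × 1.2 = 20.9094 g.
Cost = 20.9094 g / 1000 × $31.7/kg = $0.66.

$0.66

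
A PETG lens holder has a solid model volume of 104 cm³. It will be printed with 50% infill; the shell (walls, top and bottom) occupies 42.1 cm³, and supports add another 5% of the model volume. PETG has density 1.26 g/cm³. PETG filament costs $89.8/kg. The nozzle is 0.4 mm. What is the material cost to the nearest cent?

$8.85

Interior volume: 104 − 42.1 → 61.9 cm³.
Infill volume: 0.50 × 61.9 → 30.95 cm³.
Support = 0.05 × 104, so 5.2 cm³.
Total extruded = 42.1 + 30.95 + 5.2 = 78.25 cm³.
Mass: 78.25 × 1.26 → 98.595 g.
At $89.8/kg: 98.595/1000 × 89.8 = $8.85.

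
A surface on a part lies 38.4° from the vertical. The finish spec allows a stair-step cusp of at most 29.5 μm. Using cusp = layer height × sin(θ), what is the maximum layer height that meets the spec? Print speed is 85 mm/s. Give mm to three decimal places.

0.047 mm

t = h_c / sin θ = 0.0295 / 0.6211 = 0.047 mm.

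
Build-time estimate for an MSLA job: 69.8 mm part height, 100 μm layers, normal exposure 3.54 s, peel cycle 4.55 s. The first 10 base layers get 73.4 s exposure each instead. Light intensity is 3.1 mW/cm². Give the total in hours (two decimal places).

Layer count = ceil(69.8 / 0.1) = 698.
Bottom layers = 10 × (73.4 + 4.55), so 779.5 s.
Remaining layers = 688 × (3.54 + 4.55), so 5565.92 s.
Sum: 779.5 + 5565.92 = 6345.42 s → 1.76 hours.

1.76 hours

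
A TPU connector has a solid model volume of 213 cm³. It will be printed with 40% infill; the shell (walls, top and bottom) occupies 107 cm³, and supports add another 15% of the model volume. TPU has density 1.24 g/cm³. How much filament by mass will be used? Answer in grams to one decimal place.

Interior volume: 213 − 107 → 106 cm³.
Deposited infill = 0.40 × 106 = 42.4 cm³.
Support = 0.15 × 213 = 31.95 cm³.
Total printed volume = 107 + 42.4 + 31.95 = 181.35 cm³.
Mass: 181.35 × 1.24 → 224.874 g.

224.9 g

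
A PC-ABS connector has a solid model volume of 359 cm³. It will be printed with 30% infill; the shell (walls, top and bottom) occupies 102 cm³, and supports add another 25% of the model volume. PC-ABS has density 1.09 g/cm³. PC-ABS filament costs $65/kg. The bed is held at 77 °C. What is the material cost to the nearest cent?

$19.05

Volume inside the shell = 359 − 102, so 257 cm³.
Infill deposited: 0.30 × 257 → 77.1 cm³.
Support: 0.25 × 359 → 89.75 cm³.
Total extruded = 102 + 77.1 + 89.75, so 268.85 cm³.
Mass = 268.85 × 1.09, so 293.0465 g.
At $65/kg: 293.0465/1000 × 65 = $19.05.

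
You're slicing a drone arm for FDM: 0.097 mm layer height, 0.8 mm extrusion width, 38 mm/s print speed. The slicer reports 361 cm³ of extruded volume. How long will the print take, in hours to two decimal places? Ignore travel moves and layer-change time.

Bead cross-section = 0.097 × 0.8, so 0.0776 mm².
Path length: 361000 mm³ / 0.0776 mm² → 4652061.9 mm.
Extrusion time = 4652061.9 / 38, so 122422.7 s.
122422.7 s = 34.01 hours.

34.01 hours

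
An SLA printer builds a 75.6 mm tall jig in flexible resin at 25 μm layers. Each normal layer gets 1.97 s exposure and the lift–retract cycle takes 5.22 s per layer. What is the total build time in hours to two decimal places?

Number of layers: 75.6 / 0.025 → 3024 (rounded up).
Each layer takes = 1.97 + 5.22, so 7.19 s.
Total = 3024 × 7.19 = 21742.56 s = 6.04 hours.

6.04 hours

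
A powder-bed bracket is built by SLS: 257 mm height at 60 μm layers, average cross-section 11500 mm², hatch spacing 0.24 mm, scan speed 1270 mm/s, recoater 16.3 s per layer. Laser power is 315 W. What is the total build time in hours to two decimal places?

Number of layers: 257 / 0.06 → 4284 (rounded up).
Scan path per layer = 11500 / 0.24, so 47916.7 mm.
Laser time per layer = 47916.7 / 1270, so 37.7297 s.
Per-layer time = 37.7297 + 16.3, so 54.0297 s.
Build time = 4284 × 54.0297 = 231463.2348 s = 64.30 hours.

64.30 hours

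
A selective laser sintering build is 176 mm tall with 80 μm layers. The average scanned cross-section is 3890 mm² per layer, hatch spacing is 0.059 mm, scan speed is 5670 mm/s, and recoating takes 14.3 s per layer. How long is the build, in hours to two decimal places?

Layers = ⌈176/0.08⌉ = 2200.
Scan path per layer: 3890 / 0.059 → 65932.2 mm.
Scan time per layer = 65932.2 / 5670 = 11.6283 s.
Layer cycle: 11.6283 + 14.3 → 25.9283 s.
Build time = 2200 × 25.9283 = 57042.26 s = 15.85 hours.

15.85 hours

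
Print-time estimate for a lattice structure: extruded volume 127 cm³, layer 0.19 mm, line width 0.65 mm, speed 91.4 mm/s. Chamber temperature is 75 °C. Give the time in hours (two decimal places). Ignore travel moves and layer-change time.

3.13 hours

Line area: 0.19 × 0.65 → 0.1235 mm².
Path length: 127000 mm³ / 0.1235 mm² → 1028340.1 mm.
Time extruding = 1028340.1 / 91.4 = 11251 s.
11251 s = 3.13 hours.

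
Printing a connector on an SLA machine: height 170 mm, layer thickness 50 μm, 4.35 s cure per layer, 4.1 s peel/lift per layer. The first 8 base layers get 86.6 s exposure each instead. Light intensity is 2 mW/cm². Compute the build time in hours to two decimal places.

Layers = ⌈170/0.05⌉ = 3400.
Burn-in layers: 8 × (86.6 + 4.1) → 725.6 s.
Regular layers = 3392 × (4.35 + 4.1) = 28662.4 s.
Total = 725.6 + 28662.4 = 29388 s = 8.16 hours.

8.16 hours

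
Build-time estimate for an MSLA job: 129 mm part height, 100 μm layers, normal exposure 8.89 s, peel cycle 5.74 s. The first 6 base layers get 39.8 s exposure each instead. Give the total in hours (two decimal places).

5.29 hours

Number of layers: 129 / 0.1 → 1290 (rounded up).
Burn-in layers: 6 × (39.8 + 5.74) → 273.24 s.
Normal layers: 1284 × (8.89 + 5.74) → 18784.92 s.
Total = 273.24 + 18784.92 = 19058.16 s = 5.29 hours.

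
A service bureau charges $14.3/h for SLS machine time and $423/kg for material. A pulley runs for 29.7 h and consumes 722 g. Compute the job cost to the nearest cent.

Machine cost = 14.3 × 29.7 = $424.71.
Feedstock cost: 423 × 722/1000 → $305.406.
Total = 424.71 + 305.406 = 730.116 ≈ $730.12.

$730.12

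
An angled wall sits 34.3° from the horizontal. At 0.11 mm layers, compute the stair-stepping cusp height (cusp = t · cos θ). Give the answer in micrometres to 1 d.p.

90.9 μm

cos(34.3°) = 0.8261, so cusp = 0.11 × 0.8261 = 0.090871 mm → 90.9 μm.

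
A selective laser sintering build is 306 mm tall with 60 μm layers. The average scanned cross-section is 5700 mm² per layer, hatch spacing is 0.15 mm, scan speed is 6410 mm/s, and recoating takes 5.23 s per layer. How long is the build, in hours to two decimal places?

Number of layers: 306 / 0.06 → 5100 (rounded up).
Hatch length per layer = 5700 / 0.15, so 38000 mm.
Per-layer scan time = 38000 / 6410 = 5.9282 s.
Per-layer time = 5.9282 + 5.23, so 11.1582 s.
5100 layers × 11.1582 s/layer = 56906.82 s, i.e. 15.81 hours.

15.81 hours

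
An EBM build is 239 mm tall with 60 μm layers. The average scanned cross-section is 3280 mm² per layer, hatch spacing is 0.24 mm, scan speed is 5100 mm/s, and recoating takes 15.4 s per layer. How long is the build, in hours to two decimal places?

Number of layers: 239 / 0.06 → 3984 (rounded up).
Per-layer scan distance = 3280 / 0.24, so 13666.7 mm.
Scan time per layer: 13666.7 / 5100 → 2.6797 s.
Time per layer = 2.6797 + 15.4, so 18.0797 s.
Total: 3984 × 18.0797 s = 72029.5248 s → 20.01 hours.

20.01 hours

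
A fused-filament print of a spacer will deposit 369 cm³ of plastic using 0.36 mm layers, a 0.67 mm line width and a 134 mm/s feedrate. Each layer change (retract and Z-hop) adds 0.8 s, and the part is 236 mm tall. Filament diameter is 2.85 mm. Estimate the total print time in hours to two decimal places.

3.32 hours

Bead cross-section = 0.36 × 0.67, so 0.2412 mm².
Path length: 369000 mm³ / 0.2412 mm² → 1529850.7 mm.
Time extruding = 1529850.7 / 134 = 11416.8 s.
Layers = ⌈236/0.36⌉ = 656.
Layer-change overhead = 656 × 0.8, so 524.8 s.
Altogether 11416.8 + 524.8 = 11941.6 s, i.e. 3.32 hours.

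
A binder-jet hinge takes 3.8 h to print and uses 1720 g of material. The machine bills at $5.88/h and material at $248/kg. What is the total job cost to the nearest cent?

$448.90

Machine-time cost = 5.88 × 3.8 = $22.344.
Feedstock cost = 248 × 1720/1000 = $426.56.
Job cost: 22.344 + 426.56 = 448.904 ≈ $448.90.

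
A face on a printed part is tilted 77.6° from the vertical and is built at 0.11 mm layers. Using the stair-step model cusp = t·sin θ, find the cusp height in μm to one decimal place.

sin(77.6°) = 0.9767, so cusp = 0.11 × 0.9767 = 0.107437 mm → 107.4 μm.

107.4 μm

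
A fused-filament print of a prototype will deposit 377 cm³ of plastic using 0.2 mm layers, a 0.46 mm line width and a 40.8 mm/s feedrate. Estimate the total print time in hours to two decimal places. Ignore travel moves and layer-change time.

27.90 hours

Line area = 0.2 × 0.46, so 0.092 mm².
Path length: 377000 mm³ / 0.092 mm² → 4097826.1 mm.
Time extruding = 4097826.1 / 40.8, so 100436.9 s.
In the requested units: 100436.9 s = 27.90 hours.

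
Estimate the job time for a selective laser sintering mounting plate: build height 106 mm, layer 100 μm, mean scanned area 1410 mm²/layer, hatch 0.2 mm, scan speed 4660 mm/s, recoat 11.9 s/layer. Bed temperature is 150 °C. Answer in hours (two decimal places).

3.95 hours

Number of layers: 106 / 0.1 → 1060 (rounded up).
Scan path per layer = 1410 / 0.2 = 7050 mm.
Laser time per layer = 7050 / 4660 = 1.5129 s.
Per-layer time = 1.5129 + 11.9 = 13.4129 s.
Total: 1060 × 13.4129 s = 14217.674 s → 3.95 hours.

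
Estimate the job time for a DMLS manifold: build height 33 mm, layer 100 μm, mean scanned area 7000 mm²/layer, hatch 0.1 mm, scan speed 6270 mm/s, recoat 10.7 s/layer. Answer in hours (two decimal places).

Number of layers: 33 / 0.1 → 330 (rounded up).
Hatch length per layer: 7000 / 0.1 → 70000 mm.
Per-layer scan time: 70000 / 6270 → 11.1643 s.
Per-layer time: 11.1643 + 10.7 → 21.8643 s.
Build time = 330 × 21.8643 = 7215.219 s = 2.00 hours.

2.00 hours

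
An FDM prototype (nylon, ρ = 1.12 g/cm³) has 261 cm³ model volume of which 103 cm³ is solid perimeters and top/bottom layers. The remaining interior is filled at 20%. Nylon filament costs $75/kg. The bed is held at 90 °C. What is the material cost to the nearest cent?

$11.31

Infill region = 261 − 103 = 158 cm³.
Deposited infill: 0.20 × 158 → 31.6 cm³.
Total extruded = 103 + 31.6, so 134.6 cm³.
Mass = 134.6 × 1.12 = 150.752 g.
At $75/kg: 150.752/1000 × 75 = $11.31.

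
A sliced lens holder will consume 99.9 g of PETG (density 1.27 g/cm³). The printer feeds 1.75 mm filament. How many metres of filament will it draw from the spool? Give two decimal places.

32.70 m

Extruded volume: 99.9/1.27 = 78.6614 cm³ (78661.4 mm³).
Filament cross-section = π × (1.75/2)² = 2.4053 mm².
Length = 78661.4 / 2.4053 = 32703.36 mm = 32.70 m.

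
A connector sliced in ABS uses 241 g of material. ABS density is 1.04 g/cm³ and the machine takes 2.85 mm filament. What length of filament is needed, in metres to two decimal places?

Extruded volume: 241/1.04 = 231.7308 cm³ (231730.8 mm³).
A = π r² = π × 1.425² = 6.3794 mm².
Length = 231730.8 / 6.3794 = 36324.86 mm = 36.32 m.

36.32 m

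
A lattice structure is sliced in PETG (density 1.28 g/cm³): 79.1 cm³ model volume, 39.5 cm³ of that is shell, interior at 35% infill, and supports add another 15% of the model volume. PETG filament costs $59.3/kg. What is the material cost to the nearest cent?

Volume inside the shell = 79.1 − 39.5, so 39.6 cm³.
Deposited infill = 0.35 × 39.6 = 13.86 cm³.
Support = 0.15 × 79.1, so 11.865 cm³.
Total extruded = 39.5 + 13.86 + 11.865 = 65.225 cm³.
Mass: 65.225 × 1.28 → 83.488 g.
At $59.3/kg: 83.488/1000 × 59.3 = $4.95.

$4.95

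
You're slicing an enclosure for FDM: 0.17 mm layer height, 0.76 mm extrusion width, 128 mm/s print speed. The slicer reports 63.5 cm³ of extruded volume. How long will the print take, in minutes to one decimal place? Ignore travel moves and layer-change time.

Bead cross-section = 0.17 × 0.76, so 0.1292 mm².
Toolpath length = 63.5 cm³ / 0.1292 mm² = 63500 / 0.1292 = 491486.1 mm.
Extrusion time = 491486.1 / 128 = 3839.7 s.
3839.7 s = 64.0 minutes.

64.0 minutes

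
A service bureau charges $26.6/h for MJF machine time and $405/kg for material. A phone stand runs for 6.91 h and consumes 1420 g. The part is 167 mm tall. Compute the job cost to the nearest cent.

Machine cost: 26.6 × 6.91 → $183.806.
Material charge: 405 × 1420/1000 → $575.10.
Total = 183.806 + 575.10 = 758.906 ≈ $758.91.

$758.91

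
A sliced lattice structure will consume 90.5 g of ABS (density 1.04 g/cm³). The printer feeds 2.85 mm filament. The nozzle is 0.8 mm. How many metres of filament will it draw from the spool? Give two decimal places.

Volume = 90.5 g / 1.04 g·cm⁻³ = 87.0192 cm³ = 87019.2 mm³.
Cross-section of 2.85 mm filament: π·(2.85/2)² = 6.3794 mm².
Length = 87019.2 / 6.3794 = 13640.66 mm = 13.64 m.

13.64 m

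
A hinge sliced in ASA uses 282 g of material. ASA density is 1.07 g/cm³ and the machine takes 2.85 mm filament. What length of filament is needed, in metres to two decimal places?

Extruded volume: 282/1.07 = 263.5514 cm³ (263551.4 mm³).
A = π r² = π × 1.425² = 6.3794 mm².
L = V/A = 263551.4/6.3794 = 41312.88 mm → 41.31 m.

41.31 m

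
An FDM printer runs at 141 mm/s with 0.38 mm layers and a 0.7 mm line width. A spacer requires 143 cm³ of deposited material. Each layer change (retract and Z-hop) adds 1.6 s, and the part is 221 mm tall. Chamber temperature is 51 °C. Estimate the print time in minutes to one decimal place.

Bead cross-section = 0.38 × 0.7 = 0.266 mm².
Toolpath length = 143 cm³ / 0.266 mm² = 143000 / 0.266 = 537594 mm.
Time extruding: 537594 / 141 → 3812.7 s.
Layer count = ceil(221 / 0.38) = 582.
Z-hop total = 582 × 1.6 = 931.2 s.
Total = 3812.7 + 931.2 = 4743.9 s = 79.1 minutes.

79.1 minutes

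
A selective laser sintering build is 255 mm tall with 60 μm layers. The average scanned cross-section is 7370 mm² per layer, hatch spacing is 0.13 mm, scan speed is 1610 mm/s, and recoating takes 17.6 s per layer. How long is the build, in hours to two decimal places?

62.35 hours

Number of layers: 255 / 0.06 → 4250 (rounded up).
Hatch length per layer = 7370 / 0.13 = 56692.3 mm.
Scan time per layer: 56692.3 / 1610 → 35.2126 s.
Layer cycle = 35.2126 + 17.6 = 52.8126 s.
Build time = 4250 × 52.8126 = 224453.55 s = 62.35 hours.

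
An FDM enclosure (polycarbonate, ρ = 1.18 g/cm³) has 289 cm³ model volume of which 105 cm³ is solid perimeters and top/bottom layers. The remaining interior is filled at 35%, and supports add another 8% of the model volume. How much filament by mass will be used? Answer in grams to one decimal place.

Volume inside the shell = 289 − 105, so 184 cm³.
Deposited infill = 0.35 × 184 = 64.4 cm³.
Support: 0.08 × 289 → 23.12 cm³.
Deposited volume = 105 + 64.4 + 23.12 = 192.52 cm³.
Mass = 192.52 × 1.18 = 227.1736 g.

227.2 g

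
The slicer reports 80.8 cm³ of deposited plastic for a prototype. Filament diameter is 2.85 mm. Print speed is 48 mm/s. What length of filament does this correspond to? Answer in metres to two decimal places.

Cross-section of 2.85 mm filament: π·(2.85/2)² = 6.3794 mm².
L = 80800 mm³ / 6.3794 mm² = 12665.77 mm, i.e. 12.67 m.

12.67 m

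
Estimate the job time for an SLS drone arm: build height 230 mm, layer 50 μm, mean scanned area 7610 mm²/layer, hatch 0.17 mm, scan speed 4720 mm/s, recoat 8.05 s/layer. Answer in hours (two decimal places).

Layer count = ceil(230 / 0.05) = 4600.
Hatch length per layer = 7610 / 0.17, so 44764.7 mm.
Scan time per layer = 44764.7 / 4720, so 9.484 s.
Layer cycle = 9.484 + 8.05, so 17.534 s.
4600 layers × 17.534 s/layer = 80656.4 s, i.e. 22.40 hours.

22.40 hours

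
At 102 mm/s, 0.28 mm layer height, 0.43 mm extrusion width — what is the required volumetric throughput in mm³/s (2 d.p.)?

12.28

Extrusion cross-section: 0.28 × 0.43 → 0.1204 mm².
Q = v·A = 102 × 0.1204 = 12.28 mm³/s.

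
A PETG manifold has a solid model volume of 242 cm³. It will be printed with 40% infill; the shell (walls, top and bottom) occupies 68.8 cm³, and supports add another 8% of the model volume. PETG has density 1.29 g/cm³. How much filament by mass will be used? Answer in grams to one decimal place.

Interior volume = 242 − 68.8, so 173.2 cm³.
Infill deposited = 0.40 × 173.2 = 69.28 cm³.
Support = 0.08 × 242 = 19.36 cm³.
Deposited volume = 68.8 + 69.28 + 19.36 = 157.44 cm³.
Mass = 157.44 × 1.29 = 203.0976 g.

203.1 g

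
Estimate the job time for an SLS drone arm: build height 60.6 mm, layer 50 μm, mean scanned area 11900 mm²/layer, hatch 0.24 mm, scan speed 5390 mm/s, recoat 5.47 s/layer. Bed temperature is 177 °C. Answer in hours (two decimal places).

Layer count = ceil(60.6 / 0.05) = 1212.
Per-layer scan distance = 11900 / 0.24, so 49583.3 mm.
Laser time per layer: 49583.3 / 5390 → 9.1991 s.
Per-layer time = 9.1991 + 5.47, so 14.6691 s.
Total: 1212 × 14.6691 s = 17778.9492 s → 4.94 hours.

4.94 hours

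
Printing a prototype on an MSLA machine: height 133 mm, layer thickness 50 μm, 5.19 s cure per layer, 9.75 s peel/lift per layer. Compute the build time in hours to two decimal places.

11.04 hours

Layers = ⌈133/0.05⌉ = 2660.
Each layer takes = 5.19 + 9.75 = 14.94 s.
Total = 2660 × 14.94 = 39740.4 s = 11.04 hours.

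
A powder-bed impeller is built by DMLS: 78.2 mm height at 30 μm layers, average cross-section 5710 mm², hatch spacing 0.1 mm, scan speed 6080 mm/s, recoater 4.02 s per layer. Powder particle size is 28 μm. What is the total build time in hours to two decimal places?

9.71 hours

Layer count = ceil(78.2 / 0.03) = 2607.
Hatch length per layer = 5710 / 0.1 = 57100 mm.
Laser time per layer = 57100 / 6080, so 9.3914 s.
Per-layer time: 9.3914 + 4.02 → 13.4114 s.
Total: 2607 × 13.4114 s = 34963.5198 s → 9.71 hours.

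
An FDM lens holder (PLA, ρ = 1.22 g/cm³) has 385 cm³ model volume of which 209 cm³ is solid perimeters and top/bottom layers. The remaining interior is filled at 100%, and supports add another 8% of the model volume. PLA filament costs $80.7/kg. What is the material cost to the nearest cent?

$40.94

Interior volume: 385 − 209 → 176 cm³.
Infill volume = 1.00 × 176 = 176 cm³.
Support: 0.08 × 385 → 30.8 cm³.
Deposited volume: 209 + 176 + 30.8 → 415.8 cm³.
Mass = 415.8 × 1.22 = 507.276 g.
At $80.7/kg: 507.276/1000 × 80.7 = $40.94.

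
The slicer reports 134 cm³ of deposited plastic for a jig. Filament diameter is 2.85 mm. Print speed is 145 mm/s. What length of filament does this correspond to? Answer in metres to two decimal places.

21.01 m

Filament cross-section = π × (2.85/2)² = 6.3794 mm².
Length = 134 cm³ / 6.3794 mm² = 134000 / 6.3794 = 21005.11 mm = 21.01 m.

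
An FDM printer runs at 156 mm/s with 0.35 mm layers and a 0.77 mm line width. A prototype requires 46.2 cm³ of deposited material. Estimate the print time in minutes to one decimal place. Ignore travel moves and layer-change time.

Line area: 0.35 × 0.77 → 0.2695 mm².
Path length: 46200 mm³ / 0.2695 mm² → 171428.6 mm.
Extrusion time: 171428.6 / 156 → 1098.9 s.
Converting: 1098.9 s = 18.3 minutes.

18.3 minutes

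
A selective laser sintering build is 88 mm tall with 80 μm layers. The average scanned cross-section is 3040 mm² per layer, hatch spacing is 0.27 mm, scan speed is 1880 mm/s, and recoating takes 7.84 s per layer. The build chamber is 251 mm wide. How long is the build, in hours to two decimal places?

Number of layers: 88 / 0.08 → 1100 (rounded up).
Hatch length per layer: 3040 / 0.27 → 11259.3 mm.
Laser time per layer: 11259.3 / 1880 → 5.989 s.
Layer cycle: 5.989 + 7.84 → 13.829 s.
Build time = 1100 × 13.829 = 15211.9 s = 4.23 hours.

4.23 hours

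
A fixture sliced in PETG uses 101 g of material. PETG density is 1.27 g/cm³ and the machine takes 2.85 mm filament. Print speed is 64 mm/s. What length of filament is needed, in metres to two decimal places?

12.47 m

Volume = 101 g / 1.27 g·cm⁻³ = 79.5276 cm³ = 79527.6 mm³.
A = π r² = π × 1.425² = 6.3794 mm².
L = V/A = 79527.6/6.3794 = 12466.31 mm → 12.47 m.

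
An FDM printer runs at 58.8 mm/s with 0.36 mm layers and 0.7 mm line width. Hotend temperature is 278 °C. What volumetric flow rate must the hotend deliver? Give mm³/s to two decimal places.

Extrusion cross-section = 0.36 × 0.7 = 0.252 mm².
Volumetric flow = 58.8 × 0.252 = 14.82 mm³/s.

14.82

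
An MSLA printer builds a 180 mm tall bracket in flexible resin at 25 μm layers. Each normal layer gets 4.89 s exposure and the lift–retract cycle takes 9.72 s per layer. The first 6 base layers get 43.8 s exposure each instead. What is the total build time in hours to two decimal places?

Layers = ⌈180/0.025⌉ = 7200.
Base layers = 6 × (43.8 + 9.72), so 321.12 s.
Remaining layers: 7194 × (4.89 + 9.72) → 105104.34 s.
Total = 321.12 + 105104.34 = 105425.46 s = 29.28 hours.

29.28 hours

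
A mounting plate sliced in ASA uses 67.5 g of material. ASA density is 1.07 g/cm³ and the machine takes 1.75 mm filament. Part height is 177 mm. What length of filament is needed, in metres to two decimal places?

Volume = 67.5 g / 1.07 g·cm⁻³ = 63.0841 cm³ = 63084.1 mm³.
Filament cross-section = π × (1.75/2)² = 2.4053 mm².
Length = 63084.1 / 2.4053 = 26227.12 mm = 26.23 m.

26.23 m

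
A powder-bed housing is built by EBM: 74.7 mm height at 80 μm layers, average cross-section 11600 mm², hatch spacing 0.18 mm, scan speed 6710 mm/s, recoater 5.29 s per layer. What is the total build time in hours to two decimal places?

3.86 hours

Number of layers: 74.7 / 0.08 → 934 (rounded up).
Hatch length per layer = 11600 / 0.18 = 64444.4 mm.
Beam time per layer = 64444.4 / 6710, so 9.6042 s.
Time per layer = 9.6042 + 5.29, so 14.8942 s.
934 layers × 14.8942 s/layer = 13911.1828 s, i.e. 3.86 hours.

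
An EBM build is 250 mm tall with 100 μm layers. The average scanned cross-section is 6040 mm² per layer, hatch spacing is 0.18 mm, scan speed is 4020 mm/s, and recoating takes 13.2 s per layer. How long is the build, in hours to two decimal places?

14.96 hours

Layers = ⌈250/0.1⌉ = 2500.
Scan path per layer = 6040 / 0.18, so 33555.6 mm.
Scan time per layer: 33555.6 / 4020 → 8.3472 s.
Per-layer time = 8.3472 + 13.2 = 21.5472 s.
Build time = 2500 × 21.5472 = 53868 s = 14.96 hours.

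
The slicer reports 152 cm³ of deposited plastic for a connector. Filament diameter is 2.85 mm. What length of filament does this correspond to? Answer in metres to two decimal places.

A = π r² = π × 1.425² = 6.3794 mm².
Length = 152 cm³ / 6.3794 mm² = 152000 / 6.3794 = 23826.69 mm = 23.83 m.

23.83 m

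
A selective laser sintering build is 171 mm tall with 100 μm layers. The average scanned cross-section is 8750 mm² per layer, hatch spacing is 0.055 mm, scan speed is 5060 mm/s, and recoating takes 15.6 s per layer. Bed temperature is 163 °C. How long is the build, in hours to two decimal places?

Layers = ⌈171/0.1⌉ = 1710.
Per-layer scan distance = 8750 / 0.055 = 159090.9 mm.
Per-layer scan time = 159090.9 / 5060 = 31.4409 s.
Time per layer = 31.4409 + 15.6, so 47.0409 s.
Total: 1710 × 47.0409 s = 80439.939 s → 22.34 hours.

22.34 hours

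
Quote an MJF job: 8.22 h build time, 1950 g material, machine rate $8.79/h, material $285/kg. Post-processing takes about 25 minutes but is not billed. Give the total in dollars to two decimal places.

$628.00

Time charge = 8.79 × 8.22, so $72.2538.
Feedstock cost = 285 × 1950/1000 = $555.75.
Job cost: 72.2538 + 555.75 = 628.0038 ≈ $628.00.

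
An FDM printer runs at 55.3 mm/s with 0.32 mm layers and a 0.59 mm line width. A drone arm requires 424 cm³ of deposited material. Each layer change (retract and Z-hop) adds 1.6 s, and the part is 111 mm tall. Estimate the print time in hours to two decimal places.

Line area: 0.32 × 0.59 → 0.1888 mm².
Toolpath length = 424 cm³ / 0.1888 mm² = 424000 / 0.1888 = 2245762.7 mm.
Extrusion time: 2245762.7 / 55.3 → 40610.5 s.
Layer count = ceil(111 / 0.32) = 347.
Layer-change overhead = 347 × 1.6, so 555.2 s.
Total = 40610.5 + 555.2 = 41165.7 s = 11.43 hours.

11.43 hours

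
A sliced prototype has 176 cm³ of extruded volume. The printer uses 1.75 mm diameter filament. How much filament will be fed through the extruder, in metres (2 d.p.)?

73.17 m

Cross-section of 1.75 mm filament: π·(1.75/2)² = 2.4053 mm².
Length = 176 cm³ / 2.4053 mm² = 176000 / 2.4053 = 73171.75 mm = 73.17 m.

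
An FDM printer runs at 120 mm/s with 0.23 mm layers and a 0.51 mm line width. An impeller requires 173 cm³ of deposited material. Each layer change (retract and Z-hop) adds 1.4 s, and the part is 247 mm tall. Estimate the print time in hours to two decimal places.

Line area = 0.23 × 0.51 = 0.1173 mm².
Toolpath length = 173 cm³ / 0.1173 mm² = 173000 / 0.1173 = 1474850.8 mm.
Time extruding: 1474850.8 / 120 → 12290.4 s.
Layer count = ceil(247 / 0.23) = 1074.
Layer-change overhead = 1074 × 1.4, so 1503.6 s.
Total = 12290.4 + 1503.6 = 13794 s = 3.83 hours.

3.83 hours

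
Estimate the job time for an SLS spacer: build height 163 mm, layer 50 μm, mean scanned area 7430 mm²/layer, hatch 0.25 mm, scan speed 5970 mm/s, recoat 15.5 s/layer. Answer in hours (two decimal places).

18.54 hours

Number of layers: 163 / 0.05 → 3260 (rounded up).
Scan path per layer = 7430 / 0.25, so 29720 mm.
Laser time per layer = 29720 / 5970 = 4.9782 s.
Time per layer = 4.9782 + 15.5 = 20.4782 s.
Total: 3260 × 20.4782 s = 66758.932 s → 18.54 hours.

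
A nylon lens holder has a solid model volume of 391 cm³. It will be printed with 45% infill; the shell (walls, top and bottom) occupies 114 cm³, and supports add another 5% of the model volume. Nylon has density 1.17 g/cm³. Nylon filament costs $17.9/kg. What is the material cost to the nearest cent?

$5.41

Infill region: 391 − 114 → 277 cm³.
Infill deposited = 0.45 × 277, so 124.65 cm³.
Support = 0.05 × 391 = 19.55 cm³.
Total extruded = 114 + 124.65 + 19.55 = 258.2 cm³.
Mass = 258.2 × 1.17 = 302.094 g.
Cost = 302.094 g / 1000 × $17.9/kg = $5.41.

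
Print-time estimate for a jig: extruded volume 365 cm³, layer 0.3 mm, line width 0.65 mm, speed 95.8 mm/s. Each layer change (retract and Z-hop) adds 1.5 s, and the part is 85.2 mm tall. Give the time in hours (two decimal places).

Extrusion cross-section = 0.3 × 0.65 = 0.195 mm².
Path length: 365000 mm³ / 0.195 mm² → 1871794.9 mm.
Print-move time = 1871794.9 / 95.8, so 19538.6 s.
Layer count = ceil(85.2 / 0.3) = 284.
Non-print overhead: 284 × 1.5 → 426 s.
Altogether 19538.6 + 426 = 19964.6 s, i.e. 5.55 hours.

5.55 hours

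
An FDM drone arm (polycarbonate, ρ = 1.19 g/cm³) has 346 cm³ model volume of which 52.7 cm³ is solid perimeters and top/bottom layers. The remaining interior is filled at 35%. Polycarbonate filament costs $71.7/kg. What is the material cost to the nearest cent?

Infill region: 346 − 52.7 → 293.3 cm³.
Infill deposited = 0.35 × 293.3, so 102.655 cm³.
Total extruded: 52.7 + 102.655 → 155.355 cm³.
Mass: 155.355 × 1.19 → 184.87245 g.
Cost = 184.87245 g / 1000 × $71.7/kg = $13.26.

$13.26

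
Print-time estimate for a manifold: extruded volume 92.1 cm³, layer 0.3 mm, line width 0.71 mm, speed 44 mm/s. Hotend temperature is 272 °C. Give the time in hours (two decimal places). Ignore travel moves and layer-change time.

Bead cross-section = 0.3 × 0.71 = 0.213 mm².
Path length: 92100 mm³ / 0.213 mm² → 432394.4 mm.
Time extruding: 432394.4 / 44 → 9827.1 s.
Converting: 9827.1 s = 2.73 hours.

2.73 hours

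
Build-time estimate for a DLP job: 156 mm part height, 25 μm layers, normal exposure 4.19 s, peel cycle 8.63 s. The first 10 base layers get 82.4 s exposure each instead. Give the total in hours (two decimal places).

22.44 hours

Layer count = ceil(156 / 0.025) = 6240.
Bottom layers: 10 × (82.4 + 8.63) → 910.3 s.
Regular layers: 6230 × (4.19 + 8.63) → 79868.6 s.
Total = 910.3 + 79868.6 = 80778.9 s = 22.44 hours.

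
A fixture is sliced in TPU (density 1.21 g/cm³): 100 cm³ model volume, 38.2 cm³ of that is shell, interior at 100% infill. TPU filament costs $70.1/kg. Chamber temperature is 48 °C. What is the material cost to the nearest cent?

Volume inside the shell = 100 − 38.2 = 61.8 cm³.
Infill volume = 1.00 × 61.8 = 61.8 cm³.
Total extruded = 38.2 + 61.8, so 100 cm³.
Mass = 100 × 1.21 = 121 g.
Cost = 121 g / 1000 × $70.1/kg = $8.48.

$8.48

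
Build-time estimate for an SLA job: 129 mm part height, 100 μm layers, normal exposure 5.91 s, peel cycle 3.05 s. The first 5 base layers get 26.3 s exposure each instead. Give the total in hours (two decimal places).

Layer count = ceil(129 / 0.1) = 1290.
Burn-in layers: 5 × (26.3 + 3.05) → 146.75 s.
Regular layers = 1285 × (5.91 + 3.05), so 11513.6 s.
Total = 146.75 + 11513.6 = 11660.35 s = 3.24 hours.

3.24 hours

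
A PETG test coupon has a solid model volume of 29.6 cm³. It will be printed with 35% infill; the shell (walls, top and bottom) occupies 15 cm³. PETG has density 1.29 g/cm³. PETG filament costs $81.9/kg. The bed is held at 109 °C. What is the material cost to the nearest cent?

Infill region = 29.6 − 15, so 14.6 cm³.
Deposited infill: 0.35 × 14.6 → 5.11 cm³.
Deposited volume = 15 + 5.11 = 20.11 cm³.
Mass = 20.11 × 1.29 = 25.9419 g.
At $81.9/kg: 25.9419/1000 × 81.9 = $2.12.

$2.12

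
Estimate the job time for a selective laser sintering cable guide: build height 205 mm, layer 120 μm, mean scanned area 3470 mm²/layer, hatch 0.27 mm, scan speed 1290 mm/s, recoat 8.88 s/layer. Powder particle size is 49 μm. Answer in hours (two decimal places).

8.95 hours

Layer count = ceil(205 / 0.12) = 1709.
Hatch length per layer = 3470 / 0.27, so 12851.9 mm.
Scan time per layer: 12851.9 / 1290 → 9.9627 s.
Per-layer time: 9.9627 + 8.88 → 18.8427 s.
Build time = 1709 × 18.8427 = 32202.1743 s = 8.95 hours.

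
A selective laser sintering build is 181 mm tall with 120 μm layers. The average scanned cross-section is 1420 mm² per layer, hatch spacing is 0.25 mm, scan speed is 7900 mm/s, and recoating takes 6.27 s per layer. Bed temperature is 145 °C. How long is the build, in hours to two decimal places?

Number of layers: 181 / 0.12 → 1509 (rounded up).
Hatch length per layer = 1420 / 0.25, so 5680 mm.
Scan time per layer = 5680 / 7900 = 0.719 s.
Time per layer = 0.719 + 6.27, so 6.989 s.
Build time = 1509 × 6.989 = 10546.401 s = 2.93 hours.

2.93 hours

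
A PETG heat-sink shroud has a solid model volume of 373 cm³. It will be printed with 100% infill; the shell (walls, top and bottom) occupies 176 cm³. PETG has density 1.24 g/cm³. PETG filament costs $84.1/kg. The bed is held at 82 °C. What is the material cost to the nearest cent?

$38.90

Infill region: 373 − 176 → 197 cm³.
Deposited infill: 1.00 × 197 → 197 cm³.
Total extruded = 176 + 197 = 373 cm³.
Mass = 373 × 1.24, so 462.52 g.
At $84.1/kg: 462.52/1000 × 84.1 = $38.90.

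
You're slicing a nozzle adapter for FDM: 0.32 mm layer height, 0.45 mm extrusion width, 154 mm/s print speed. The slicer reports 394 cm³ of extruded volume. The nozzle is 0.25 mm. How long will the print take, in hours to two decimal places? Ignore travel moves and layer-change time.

4.94 hours

Bead cross-section = 0.32 × 0.45, so 0.144 mm².
Path length: 394000 mm³ / 0.144 mm² → 2736111.1 mm.
Print-move time = 2736111.1 / 154 = 17767 s.
17767 s = 4.94 hours.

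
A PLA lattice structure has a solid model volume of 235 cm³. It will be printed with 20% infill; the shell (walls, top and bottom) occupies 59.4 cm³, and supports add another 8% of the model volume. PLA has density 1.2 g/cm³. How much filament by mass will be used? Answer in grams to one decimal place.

136.0 g

Interior volume: 235 − 59.4 → 175.6 cm³.
Deposited infill = 0.20 × 175.6 = 35.12 cm³.
Support: 0.08 × 235 → 18.8 cm³.
Total extruded = 59.4 + 35.12 + 18.8 = 113.32 cm³.
Mass: 113.32 × 1.2 → 135.984 g.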